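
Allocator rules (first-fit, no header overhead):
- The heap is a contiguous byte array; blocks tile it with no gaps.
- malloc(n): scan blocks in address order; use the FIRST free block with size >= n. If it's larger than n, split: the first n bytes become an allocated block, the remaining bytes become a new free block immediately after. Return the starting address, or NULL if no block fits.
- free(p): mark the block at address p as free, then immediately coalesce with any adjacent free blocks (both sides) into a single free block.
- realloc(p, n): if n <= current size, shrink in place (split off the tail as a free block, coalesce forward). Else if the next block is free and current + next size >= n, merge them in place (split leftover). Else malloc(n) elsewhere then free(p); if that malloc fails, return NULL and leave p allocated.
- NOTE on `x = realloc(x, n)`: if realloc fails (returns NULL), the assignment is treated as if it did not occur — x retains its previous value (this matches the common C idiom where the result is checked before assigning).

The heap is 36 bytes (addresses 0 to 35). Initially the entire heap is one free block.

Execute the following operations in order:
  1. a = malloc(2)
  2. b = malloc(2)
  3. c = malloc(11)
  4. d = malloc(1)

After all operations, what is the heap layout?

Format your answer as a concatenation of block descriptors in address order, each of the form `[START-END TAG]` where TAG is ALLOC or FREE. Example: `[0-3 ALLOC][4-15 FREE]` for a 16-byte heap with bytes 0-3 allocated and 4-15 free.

Answer: [0-1 ALLOC][2-3 ALLOC][4-14 ALLOC][15-15 ALLOC][16-35 FREE]

Derivation:
Op 1: a = malloc(2) -> a = 0; heap: [0-1 ALLOC][2-35 FREE]
Op 2: b = malloc(2) -> b = 2; heap: [0-1 ALLOC][2-3 ALLOC][4-35 FREE]
Op 3: c = malloc(11) -> c = 4; heap: [0-1 ALLOC][2-3 ALLOC][4-14 ALLOC][15-35 FREE]
Op 4: d = malloc(1) -> d = 15; heap: [0-1 ALLOC][2-3 ALLOC][4-14 ALLOC][15-15 ALLOC][16-35 FREE]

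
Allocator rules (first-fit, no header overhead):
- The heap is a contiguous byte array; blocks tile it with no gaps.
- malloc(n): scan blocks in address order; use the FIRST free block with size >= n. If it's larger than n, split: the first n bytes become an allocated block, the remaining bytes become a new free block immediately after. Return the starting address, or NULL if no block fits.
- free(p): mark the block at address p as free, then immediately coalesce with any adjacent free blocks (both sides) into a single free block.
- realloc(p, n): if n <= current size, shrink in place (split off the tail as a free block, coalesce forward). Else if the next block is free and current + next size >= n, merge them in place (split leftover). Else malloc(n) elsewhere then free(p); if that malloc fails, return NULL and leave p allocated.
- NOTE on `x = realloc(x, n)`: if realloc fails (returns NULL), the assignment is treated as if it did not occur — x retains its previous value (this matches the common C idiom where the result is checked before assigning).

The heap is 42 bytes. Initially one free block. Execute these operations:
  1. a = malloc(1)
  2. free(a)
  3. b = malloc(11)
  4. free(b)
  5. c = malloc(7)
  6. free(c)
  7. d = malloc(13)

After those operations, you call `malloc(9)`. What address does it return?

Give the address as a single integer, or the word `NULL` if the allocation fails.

Answer: 13

Derivation:
Op 1: a = malloc(1) -> a = 0; heap: [0-0 ALLOC][1-41 FREE]
Op 2: free(a) -> (freed a); heap: [0-41 FREE]
Op 3: b = malloc(11) -> b = 0; heap: [0-10 ALLOC][11-41 FREE]
Op 4: free(b) -> (freed b); heap: [0-41 FREE]
Op 5: c = malloc(7) -> c = 0; heap: [0-6 ALLOC][7-41 FREE]
Op 6: free(c) -> (freed c); heap: [0-41 FREE]
Op 7: d = malloc(13) -> d = 0; heap: [0-12 ALLOC][13-41 FREE]
malloc(9): first-fit scan over [0-12 ALLOC][13-41 FREE] -> 13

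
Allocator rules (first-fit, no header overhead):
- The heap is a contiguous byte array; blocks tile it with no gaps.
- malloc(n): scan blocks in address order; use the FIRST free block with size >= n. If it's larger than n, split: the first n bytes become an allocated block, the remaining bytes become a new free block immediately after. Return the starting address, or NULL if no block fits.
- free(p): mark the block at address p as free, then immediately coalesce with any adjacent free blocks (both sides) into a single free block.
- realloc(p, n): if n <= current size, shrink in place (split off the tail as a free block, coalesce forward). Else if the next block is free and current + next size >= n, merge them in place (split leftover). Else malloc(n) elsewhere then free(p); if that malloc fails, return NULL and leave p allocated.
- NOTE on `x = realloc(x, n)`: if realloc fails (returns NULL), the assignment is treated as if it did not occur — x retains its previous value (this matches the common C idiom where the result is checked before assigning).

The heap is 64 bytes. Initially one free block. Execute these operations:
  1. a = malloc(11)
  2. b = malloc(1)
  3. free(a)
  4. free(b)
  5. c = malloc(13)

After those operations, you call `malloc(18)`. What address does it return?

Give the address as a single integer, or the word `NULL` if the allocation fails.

Answer: 13

Derivation:
Op 1: a = malloc(11) -> a = 0; heap: [0-10 ALLOC][11-63 FREE]
Op 2: b = malloc(1) -> b = 11; heap: [0-10 ALLOC][11-11 ALLOC][12-63 FREE]
Op 3: free(a) -> (freed a); heap: [0-10 FREE][11-11 ALLOC][12-63 FREE]
Op 4: free(b) -> (freed b); heap: [0-63 FREE]
Op 5: c = malloc(13) -> c = 0; heap: [0-12 ALLOC][13-63 FREE]
malloc(18): first-fit scan over [0-12 ALLOC][13-63 FREE] -> 13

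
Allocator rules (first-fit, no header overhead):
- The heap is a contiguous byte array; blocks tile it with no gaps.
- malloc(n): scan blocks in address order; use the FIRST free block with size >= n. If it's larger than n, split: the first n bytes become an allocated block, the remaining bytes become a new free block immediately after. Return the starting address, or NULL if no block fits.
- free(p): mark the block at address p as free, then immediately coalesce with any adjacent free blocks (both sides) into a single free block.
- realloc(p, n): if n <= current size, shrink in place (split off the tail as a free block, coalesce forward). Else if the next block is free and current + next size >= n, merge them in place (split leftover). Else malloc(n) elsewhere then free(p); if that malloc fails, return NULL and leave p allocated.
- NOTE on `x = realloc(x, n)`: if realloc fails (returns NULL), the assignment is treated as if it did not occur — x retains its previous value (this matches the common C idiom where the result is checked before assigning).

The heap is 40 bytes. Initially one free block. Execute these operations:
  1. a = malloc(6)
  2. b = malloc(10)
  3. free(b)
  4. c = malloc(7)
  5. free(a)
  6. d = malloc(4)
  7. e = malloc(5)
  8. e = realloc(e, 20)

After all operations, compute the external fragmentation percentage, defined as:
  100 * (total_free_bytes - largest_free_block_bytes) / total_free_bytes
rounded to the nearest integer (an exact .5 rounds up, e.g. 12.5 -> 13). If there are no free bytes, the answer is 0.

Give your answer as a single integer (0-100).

Op 1: a = malloc(6) -> a = 0; heap: [0-5 ALLOC][6-39 FREE]
Op 2: b = malloc(10) -> b = 6; heap: [0-5 ALLOC][6-15 ALLOC][16-39 FREE]
Op 3: free(b) -> (freed b); heap: [0-5 ALLOC][6-39 FREE]
Op 4: c = malloc(7) -> c = 6; heap: [0-5 ALLOC][6-12 ALLOC][13-39 FREE]
Op 5: free(a) -> (freed a); heap: [0-5 FREE][6-12 ALLOC][13-39 FREE]
Op 6: d = malloc(4) -> d = 0; heap: [0-3 ALLOC][4-5 FREE][6-12 ALLOC][13-39 FREE]
Op 7: e = malloc(5) -> e = 13; heap: [0-3 ALLOC][4-5 FREE][6-12 ALLOC][13-17 ALLOC][18-39 FREE]
Op 8: e = realloc(e, 20) -> e = 13; heap: [0-3 ALLOC][4-5 FREE][6-12 ALLOC][13-32 ALLOC][33-39 FREE]
Free blocks: [2 7] total_free=9 largest=7 -> 100*(9-7)/9 = 200/9 ≈ 22.222 -> rounds to 22

Answer: 22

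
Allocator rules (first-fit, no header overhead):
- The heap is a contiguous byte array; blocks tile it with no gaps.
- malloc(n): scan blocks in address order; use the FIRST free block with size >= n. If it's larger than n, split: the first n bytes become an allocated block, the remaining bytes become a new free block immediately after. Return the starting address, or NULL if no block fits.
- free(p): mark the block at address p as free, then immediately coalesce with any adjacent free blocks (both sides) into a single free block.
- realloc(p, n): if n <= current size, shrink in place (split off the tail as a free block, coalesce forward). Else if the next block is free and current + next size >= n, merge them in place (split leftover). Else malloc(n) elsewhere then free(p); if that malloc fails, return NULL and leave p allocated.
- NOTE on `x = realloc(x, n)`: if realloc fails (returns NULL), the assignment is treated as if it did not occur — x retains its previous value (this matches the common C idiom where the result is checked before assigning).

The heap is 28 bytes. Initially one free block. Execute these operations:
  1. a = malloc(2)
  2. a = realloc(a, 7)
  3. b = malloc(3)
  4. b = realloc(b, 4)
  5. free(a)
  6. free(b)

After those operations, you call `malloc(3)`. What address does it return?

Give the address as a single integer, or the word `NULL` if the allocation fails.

Answer: 0

Derivation:
Op 1: a = malloc(2) -> a = 0; heap: [0-1 ALLOC][2-27 FREE]
Op 2: a = realloc(a, 7) -> a = 0; heap: [0-6 ALLOC][7-27 FREE]
Op 3: b = malloc(3) -> b = 7; heap: [0-6 ALLOC][7-9 ALLOC][10-27 FREE]
Op 4: b = realloc(b, 4) -> b = 7; heap: [0-6 ALLOC][7-10 ALLOC][11-27 FREE]
Op 5: free(a) -> (freed a); heap: [0-6 FREE][7-10 ALLOC][11-27 FREE]
Op 6: free(b) -> (freed b); heap: [0-27 FREE]
malloc(3): first-fit scan over [0-27 FREE] -> 0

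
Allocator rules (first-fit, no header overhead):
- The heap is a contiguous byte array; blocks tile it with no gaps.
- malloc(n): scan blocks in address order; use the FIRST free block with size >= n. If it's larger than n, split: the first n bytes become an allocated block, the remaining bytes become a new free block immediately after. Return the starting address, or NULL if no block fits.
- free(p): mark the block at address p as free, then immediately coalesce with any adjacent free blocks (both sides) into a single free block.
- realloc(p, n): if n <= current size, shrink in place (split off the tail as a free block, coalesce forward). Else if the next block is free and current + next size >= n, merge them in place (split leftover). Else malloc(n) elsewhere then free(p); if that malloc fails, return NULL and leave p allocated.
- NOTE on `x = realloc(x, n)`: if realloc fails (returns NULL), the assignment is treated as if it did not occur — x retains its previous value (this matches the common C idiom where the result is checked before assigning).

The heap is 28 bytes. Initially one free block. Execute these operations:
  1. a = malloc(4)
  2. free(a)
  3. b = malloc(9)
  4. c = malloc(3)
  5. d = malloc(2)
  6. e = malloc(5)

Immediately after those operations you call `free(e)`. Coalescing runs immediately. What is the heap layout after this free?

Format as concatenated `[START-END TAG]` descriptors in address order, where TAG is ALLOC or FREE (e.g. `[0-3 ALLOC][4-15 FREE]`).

Op 1: a = malloc(4) -> a = 0; heap: [0-3 ALLOC][4-27 FREE]
Op 2: free(a) -> (freed a); heap: [0-27 FREE]
Op 3: b = malloc(9) -> b = 0; heap: [0-8 ALLOC][9-27 FREE]
Op 4: c = malloc(3) -> c = 9; heap: [0-8 ALLOC][9-11 ALLOC][12-27 FREE]
Op 5: d = malloc(2) -> d = 12; heap: [0-8 ALLOC][9-11 ALLOC][12-13 ALLOC][14-27 FREE]
Op 6: e = malloc(5) -> e = 14; heap: [0-8 ALLOC][9-11 ALLOC][12-13 ALLOC][14-18 ALLOC][19-27 FREE]
free(e): e = 14 -> block [14-18 ALLOC]; mark free, coalesce with adjacent free neighbors -> [0-8 ALLOC][9-11 ALLOC][12-13 ALLOC][14-27 FREE]

Answer: [0-8 ALLOC][9-11 ALLOC][12-13 ALLOC][14-27 FREE]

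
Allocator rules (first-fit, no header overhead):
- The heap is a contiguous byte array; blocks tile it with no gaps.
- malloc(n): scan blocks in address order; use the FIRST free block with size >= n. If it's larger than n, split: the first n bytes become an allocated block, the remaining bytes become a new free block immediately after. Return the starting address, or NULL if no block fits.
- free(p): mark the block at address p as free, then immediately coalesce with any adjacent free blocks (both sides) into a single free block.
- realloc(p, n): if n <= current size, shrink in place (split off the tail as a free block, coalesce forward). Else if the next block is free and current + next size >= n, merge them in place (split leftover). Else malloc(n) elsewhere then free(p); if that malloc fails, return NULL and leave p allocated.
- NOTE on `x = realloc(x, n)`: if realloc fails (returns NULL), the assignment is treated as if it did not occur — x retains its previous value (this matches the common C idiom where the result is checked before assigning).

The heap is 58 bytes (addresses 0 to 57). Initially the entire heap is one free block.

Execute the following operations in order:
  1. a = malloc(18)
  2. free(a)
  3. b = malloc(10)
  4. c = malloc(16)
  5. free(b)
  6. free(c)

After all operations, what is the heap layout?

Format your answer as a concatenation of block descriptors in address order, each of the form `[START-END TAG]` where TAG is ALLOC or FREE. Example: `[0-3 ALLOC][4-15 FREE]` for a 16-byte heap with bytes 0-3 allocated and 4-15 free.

Answer: [0-57 FREE]

Derivation:
Op 1: a = malloc(18) -> a = 0; heap: [0-17 ALLOC][18-57 FREE]
Op 2: free(a) -> (freed a); heap: [0-57 FREE]
Op 3: b = malloc(10) -> b = 0; heap: [0-9 ALLOC][10-57 FREE]
Op 4: c = malloc(16) -> c = 10; heap: [0-9 ALLOC][10-25 ALLOC][26-57 FREE]
Op 5: free(b) -> (freed b); heap: [0-9 FREE][10-25 ALLOC][26-57 FREE]
Op 6: free(c) -> (freed c); heap: [0-57 FREE]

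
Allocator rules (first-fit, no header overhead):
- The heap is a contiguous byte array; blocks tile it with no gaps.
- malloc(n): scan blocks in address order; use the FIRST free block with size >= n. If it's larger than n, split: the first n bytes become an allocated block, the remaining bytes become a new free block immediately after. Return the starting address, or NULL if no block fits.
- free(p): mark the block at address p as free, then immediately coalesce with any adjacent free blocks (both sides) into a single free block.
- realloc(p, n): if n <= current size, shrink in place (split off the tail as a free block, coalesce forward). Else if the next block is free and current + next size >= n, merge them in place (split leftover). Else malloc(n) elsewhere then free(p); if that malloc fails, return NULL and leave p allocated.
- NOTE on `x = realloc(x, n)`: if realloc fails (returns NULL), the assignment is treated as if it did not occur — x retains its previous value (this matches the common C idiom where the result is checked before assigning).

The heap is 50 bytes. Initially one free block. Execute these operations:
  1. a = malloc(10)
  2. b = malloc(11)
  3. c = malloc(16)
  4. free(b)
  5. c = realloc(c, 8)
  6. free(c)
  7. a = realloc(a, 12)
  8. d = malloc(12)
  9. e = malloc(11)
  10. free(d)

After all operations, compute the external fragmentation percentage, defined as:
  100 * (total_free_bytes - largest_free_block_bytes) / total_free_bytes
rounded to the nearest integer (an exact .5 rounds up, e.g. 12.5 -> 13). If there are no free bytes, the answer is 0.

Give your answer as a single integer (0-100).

Op 1: a = malloc(10) -> a = 0; heap: [0-9 ALLOC][10-49 FREE]
Op 2: b = malloc(11) -> b = 10; heap: [0-9 ALLOC][10-20 ALLOC][21-49 FREE]
Op 3: c = malloc(16) -> c = 21; heap: [0-9 ALLOC][10-20 ALLOC][21-36 ALLOC][37-49 FREE]
Op 4: free(b) -> (freed b); heap: [0-9 ALLOC][10-20 FREE][21-36 ALLOC][37-49 FREE]
Op 5: c = realloc(c, 8) -> c = 21; heap: [0-9 ALLOC][10-20 FREE][21-28 ALLOC][29-49 FREE]
Op 6: free(c) -> (freed c); heap: [0-9 ALLOC][10-49 FREE]
Op 7: a = realloc(a, 12) -> a = 0; heap: [0-11 ALLOC][12-49 FREE]
Op 8: d = malloc(12) -> d = 12; heap: [0-11 ALLOC][12-23 ALLOC][24-49 FREE]
Op 9: e = malloc(11) -> e = 24; heap: [0-11 ALLOC][12-23 ALLOC][24-34 ALLOC][35-49 FREE]
Op 10: free(d) -> (freed d); heap: [0-11 ALLOC][12-23 FREE][24-34 ALLOC][35-49 FREE]
Free blocks: [12 15] total_free=27 largest=15 -> 100*(27-15)/27 = 1200/27 ≈ 44.444 -> rounds to 44

Answer: 44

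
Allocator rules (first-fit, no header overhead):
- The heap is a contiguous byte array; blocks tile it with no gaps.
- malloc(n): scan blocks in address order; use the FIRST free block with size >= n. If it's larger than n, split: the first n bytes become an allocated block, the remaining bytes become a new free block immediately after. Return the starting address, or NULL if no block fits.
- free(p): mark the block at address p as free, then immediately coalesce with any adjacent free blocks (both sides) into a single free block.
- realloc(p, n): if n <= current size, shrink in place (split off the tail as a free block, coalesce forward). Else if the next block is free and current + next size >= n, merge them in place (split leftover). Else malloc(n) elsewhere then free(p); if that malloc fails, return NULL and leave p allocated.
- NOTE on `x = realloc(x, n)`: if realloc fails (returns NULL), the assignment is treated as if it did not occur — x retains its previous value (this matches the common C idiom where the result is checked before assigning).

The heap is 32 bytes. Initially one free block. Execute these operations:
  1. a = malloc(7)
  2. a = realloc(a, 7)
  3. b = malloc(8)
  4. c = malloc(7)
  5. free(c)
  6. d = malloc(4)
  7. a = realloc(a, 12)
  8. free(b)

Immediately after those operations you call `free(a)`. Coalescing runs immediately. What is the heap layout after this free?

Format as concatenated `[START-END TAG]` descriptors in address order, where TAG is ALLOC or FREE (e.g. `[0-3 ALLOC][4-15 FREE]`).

Op 1: a = malloc(7) -> a = 0; heap: [0-6 ALLOC][7-31 FREE]
Op 2: a = realloc(a, 7) -> a = 0; heap: [0-6 ALLOC][7-31 FREE]
Op 3: b = malloc(8) -> b = 7; heap: [0-6 ALLOC][7-14 ALLOC][15-31 FREE]
Op 4: c = malloc(7) -> c = 15; heap: [0-6 ALLOC][7-14 ALLOC][15-21 ALLOC][22-31 FREE]
Op 5: free(c) -> (freed c); heap: [0-6 ALLOC][7-14 ALLOC][15-31 FREE]
Op 6: d = malloc(4) -> d = 15; heap: [0-6 ALLOC][7-14 ALLOC][15-18 ALLOC][19-31 FREE]
Op 7: a = realloc(a, 12) -> a = 19; heap: [0-6 FREE][7-14 ALLOC][15-18 ALLOC][19-30 ALLOC][31-31 FREE]
Op 8: free(b) -> (freed b); heap: [0-14 FREE][15-18 ALLOC][19-30 ALLOC][31-31 FREE]
free(a): a = 19 -> block [19-30 ALLOC]; mark free, coalesce with adjacent free neighbors -> [0-14 FREE][15-18 ALLOC][19-31 FREE]

Answer: [0-14 FREE][15-18 ALLOC][19-31 FREE]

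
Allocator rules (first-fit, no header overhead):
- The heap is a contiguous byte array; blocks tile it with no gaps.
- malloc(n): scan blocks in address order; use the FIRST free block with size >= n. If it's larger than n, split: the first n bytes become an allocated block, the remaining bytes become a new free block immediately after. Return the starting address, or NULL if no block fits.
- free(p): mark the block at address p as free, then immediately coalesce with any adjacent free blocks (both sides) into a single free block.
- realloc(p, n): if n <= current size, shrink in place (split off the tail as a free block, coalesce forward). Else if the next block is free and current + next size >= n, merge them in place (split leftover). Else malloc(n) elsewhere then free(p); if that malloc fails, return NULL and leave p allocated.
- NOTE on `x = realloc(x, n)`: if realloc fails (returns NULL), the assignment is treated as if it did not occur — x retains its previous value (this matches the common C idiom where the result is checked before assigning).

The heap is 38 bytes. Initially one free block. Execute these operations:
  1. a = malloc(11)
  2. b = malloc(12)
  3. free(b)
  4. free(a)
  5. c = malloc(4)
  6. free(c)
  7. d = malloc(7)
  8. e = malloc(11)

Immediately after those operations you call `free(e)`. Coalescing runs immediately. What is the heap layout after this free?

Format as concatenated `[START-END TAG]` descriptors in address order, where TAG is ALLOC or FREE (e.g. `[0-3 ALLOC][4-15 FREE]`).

Op 1: a = malloc(11) -> a = 0; heap: [0-10 ALLOC][11-37 FREE]
Op 2: b = malloc(12) -> b = 11; heap: [0-10 ALLOC][11-22 ALLOC][23-37 FREE]
Op 3: free(b) -> (freed b); heap: [0-10 ALLOC][11-37 FREE]
Op 4: free(a) -> (freed a); heap: [0-37 FREE]
Op 5: c = malloc(4) -> c = 0; heap: [0-3 ALLOC][4-37 FREE]
Op 6: free(c) -> (freed c); heap: [0-37 FREE]
Op 7: d = malloc(7) -> d = 0; heap: [0-6 ALLOC][7-37 FREE]
Op 8: e = malloc(11) -> e = 7; heap: [0-6 ALLOC][7-17 ALLOC][18-37 FREE]
free(e): e = 7 -> block [7-17 ALLOC]; mark free, coalesce with adjacent free neighbors -> [0-6 ALLOC][7-37 FREE]

Answer: [0-6 ALLOC][7-37 FREE]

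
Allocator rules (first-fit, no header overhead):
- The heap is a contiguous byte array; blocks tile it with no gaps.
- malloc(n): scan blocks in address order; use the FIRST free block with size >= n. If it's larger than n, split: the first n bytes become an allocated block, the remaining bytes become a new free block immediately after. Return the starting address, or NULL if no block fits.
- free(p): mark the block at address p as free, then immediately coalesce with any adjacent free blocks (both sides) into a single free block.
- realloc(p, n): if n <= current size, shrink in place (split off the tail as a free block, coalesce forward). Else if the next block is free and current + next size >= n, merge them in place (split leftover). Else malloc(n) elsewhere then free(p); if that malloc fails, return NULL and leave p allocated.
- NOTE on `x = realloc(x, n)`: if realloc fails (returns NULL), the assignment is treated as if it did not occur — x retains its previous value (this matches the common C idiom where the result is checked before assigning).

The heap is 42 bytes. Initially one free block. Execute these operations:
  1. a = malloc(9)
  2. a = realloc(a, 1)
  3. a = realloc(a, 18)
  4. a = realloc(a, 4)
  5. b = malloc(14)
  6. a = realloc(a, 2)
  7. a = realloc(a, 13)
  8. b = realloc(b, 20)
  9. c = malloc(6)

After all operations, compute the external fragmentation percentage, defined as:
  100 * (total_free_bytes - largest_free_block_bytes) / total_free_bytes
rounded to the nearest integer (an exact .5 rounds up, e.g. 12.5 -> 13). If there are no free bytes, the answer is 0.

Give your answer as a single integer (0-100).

Answer: 44

Derivation:
Op 1: a = malloc(9) -> a = 0; heap: [0-8 ALLOC][9-41 FREE]
Op 2: a = realloc(a, 1) -> a = 0; heap: [0-0 ALLOC][1-41 FREE]
Op 3: a = realloc(a, 18) -> a = 0; heap: [0-17 ALLOC][18-41 FREE]
Op 4: a = realloc(a, 4) -> a = 0; heap: [0-3 ALLOC][4-41 FREE]
Op 5: b = malloc(14) -> b = 4; heap: [0-3 ALLOC][4-17 ALLOC][18-41 FREE]
Op 6: a = realloc(a, 2) -> a = 0; heap: [0-1 ALLOC][2-3 FREE][4-17 ALLOC][18-41 FREE]
Op 7: a = realloc(a, 13) -> a = 18; heap: [0-3 FREE][4-17 ALLOC][18-30 ALLOC][31-41 FREE]
Op 8: b = realloc(b, 20) -> NULL (b unchanged); heap: [0-3 FREE][4-17 ALLOC][18-30 ALLOC][31-41 FREE]
Op 9: c = malloc(6) -> c = 31; heap: [0-3 FREE][4-17 ALLOC][18-30 ALLOC][31-36 ALLOC][37-41 FREE]
Free blocks: [4 5] total_free=9 largest=5 -> 100*(9-5)/9 = 400/9 ≈ 44.444 -> rounds to 44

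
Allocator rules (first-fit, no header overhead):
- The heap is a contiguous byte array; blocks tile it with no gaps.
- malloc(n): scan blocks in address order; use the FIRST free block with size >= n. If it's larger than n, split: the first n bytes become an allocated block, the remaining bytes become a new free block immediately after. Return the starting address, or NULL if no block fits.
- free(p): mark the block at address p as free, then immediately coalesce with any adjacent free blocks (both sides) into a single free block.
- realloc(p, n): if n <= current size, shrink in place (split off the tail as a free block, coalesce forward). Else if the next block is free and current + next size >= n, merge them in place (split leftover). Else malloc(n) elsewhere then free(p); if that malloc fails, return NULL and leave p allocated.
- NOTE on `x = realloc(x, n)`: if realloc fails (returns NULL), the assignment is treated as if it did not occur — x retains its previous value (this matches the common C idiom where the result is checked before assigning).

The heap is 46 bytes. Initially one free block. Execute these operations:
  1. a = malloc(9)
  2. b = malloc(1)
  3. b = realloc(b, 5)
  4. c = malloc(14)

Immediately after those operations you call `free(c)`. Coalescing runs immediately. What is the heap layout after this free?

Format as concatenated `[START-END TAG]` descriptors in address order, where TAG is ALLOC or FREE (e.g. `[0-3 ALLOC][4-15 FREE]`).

Op 1: a = malloc(9) -> a = 0; heap: [0-8 ALLOC][9-45 FREE]
Op 2: b = malloc(1) -> b = 9; heap: [0-8 ALLOC][9-9 ALLOC][10-45 FREE]
Op 3: b = realloc(b, 5) -> b = 9; heap: [0-8 ALLOC][9-13 ALLOC][14-45 FREE]
Op 4: c = malloc(14) -> c = 14; heap: [0-8 ALLOC][9-13 ALLOC][14-27 ALLOC][28-45 FREE]
free(c): c = 14 -> block [14-27 ALLOC]; mark free, coalesce with adjacent free neighbors -> [0-8 ALLOC][9-13 ALLOC][14-45 FREE]

Answer: [0-8 ALLOC][9-13 ALLOC][14-45 FREE]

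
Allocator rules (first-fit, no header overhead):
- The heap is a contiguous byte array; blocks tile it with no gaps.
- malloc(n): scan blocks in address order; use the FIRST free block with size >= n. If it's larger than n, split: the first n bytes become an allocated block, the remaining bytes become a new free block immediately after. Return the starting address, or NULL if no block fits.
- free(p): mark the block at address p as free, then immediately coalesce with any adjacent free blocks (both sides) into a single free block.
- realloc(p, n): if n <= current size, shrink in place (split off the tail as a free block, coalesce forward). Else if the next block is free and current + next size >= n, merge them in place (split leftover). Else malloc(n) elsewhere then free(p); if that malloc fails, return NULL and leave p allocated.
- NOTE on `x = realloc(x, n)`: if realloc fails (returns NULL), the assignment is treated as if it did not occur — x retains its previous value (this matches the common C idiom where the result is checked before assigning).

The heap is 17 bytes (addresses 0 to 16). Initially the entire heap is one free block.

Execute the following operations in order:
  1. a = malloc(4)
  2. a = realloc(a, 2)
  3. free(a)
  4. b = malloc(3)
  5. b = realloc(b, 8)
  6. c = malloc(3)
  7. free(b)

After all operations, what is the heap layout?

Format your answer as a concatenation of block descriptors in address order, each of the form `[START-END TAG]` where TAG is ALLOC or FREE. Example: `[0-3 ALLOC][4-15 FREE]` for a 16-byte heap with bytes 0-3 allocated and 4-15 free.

Answer: [0-7 FREE][8-10 ALLOC][11-16 FREE]

Derivation:
Op 1: a = malloc(4) -> a = 0; heap: [0-3 ALLOC][4-16 FREE]
Op 2: a = realloc(a, 2) -> a = 0; heap: [0-1 ALLOC][2-16 FREE]
Op 3: free(a) -> (freed a); heap: [0-16 FREE]
Op 4: b = malloc(3) -> b = 0; heap: [0-2 ALLOC][3-16 FREE]
Op 5: b = realloc(b, 8) -> b = 0; heap: [0-7 ALLOC][8-16 FREE]
Op 6: c = malloc(3) -> c = 8; heap: [0-7 ALLOC][8-10 ALLOC][11-16 FREE]
Op 7: free(b) -> (freed b); heap: [0-7 FREE][8-10 ALLOC][11-16 FREE]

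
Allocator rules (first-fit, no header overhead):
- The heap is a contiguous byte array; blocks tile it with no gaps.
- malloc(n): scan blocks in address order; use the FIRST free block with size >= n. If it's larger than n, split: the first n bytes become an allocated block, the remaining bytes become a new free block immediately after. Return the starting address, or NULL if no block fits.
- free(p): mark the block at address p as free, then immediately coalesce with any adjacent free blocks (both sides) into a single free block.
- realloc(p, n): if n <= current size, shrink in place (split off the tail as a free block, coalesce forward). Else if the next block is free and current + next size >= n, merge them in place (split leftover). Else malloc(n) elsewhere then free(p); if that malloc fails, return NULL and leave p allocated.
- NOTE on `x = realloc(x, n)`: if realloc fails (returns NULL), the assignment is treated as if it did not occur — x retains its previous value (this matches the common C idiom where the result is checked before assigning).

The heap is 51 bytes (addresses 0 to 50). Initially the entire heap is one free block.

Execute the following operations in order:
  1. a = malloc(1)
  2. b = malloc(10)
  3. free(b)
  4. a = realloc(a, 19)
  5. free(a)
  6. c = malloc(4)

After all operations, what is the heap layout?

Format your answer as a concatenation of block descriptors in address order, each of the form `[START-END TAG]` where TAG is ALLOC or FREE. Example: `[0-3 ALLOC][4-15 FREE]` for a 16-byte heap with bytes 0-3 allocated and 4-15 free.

Op 1: a = malloc(1) -> a = 0; heap: [0-0 ALLOC][1-50 FREE]
Op 2: b = malloc(10) -> b = 1; heap: [0-0 ALLOC][1-10 ALLOC][11-50 FREE]
Op 3: free(b) -> (freed b); heap: [0-0 ALLOC][1-50 FREE]
Op 4: a = realloc(a, 19) -> a = 0; heap: [0-18 ALLOC][19-50 FREE]
Op 5: free(a) -> (freed a); heap: [0-50 FREE]
Op 6: c = malloc(4) -> c = 0; heap: [0-3 ALLOC][4-50 FREE]

Answer: [0-3 ALLOC][4-50 FREE]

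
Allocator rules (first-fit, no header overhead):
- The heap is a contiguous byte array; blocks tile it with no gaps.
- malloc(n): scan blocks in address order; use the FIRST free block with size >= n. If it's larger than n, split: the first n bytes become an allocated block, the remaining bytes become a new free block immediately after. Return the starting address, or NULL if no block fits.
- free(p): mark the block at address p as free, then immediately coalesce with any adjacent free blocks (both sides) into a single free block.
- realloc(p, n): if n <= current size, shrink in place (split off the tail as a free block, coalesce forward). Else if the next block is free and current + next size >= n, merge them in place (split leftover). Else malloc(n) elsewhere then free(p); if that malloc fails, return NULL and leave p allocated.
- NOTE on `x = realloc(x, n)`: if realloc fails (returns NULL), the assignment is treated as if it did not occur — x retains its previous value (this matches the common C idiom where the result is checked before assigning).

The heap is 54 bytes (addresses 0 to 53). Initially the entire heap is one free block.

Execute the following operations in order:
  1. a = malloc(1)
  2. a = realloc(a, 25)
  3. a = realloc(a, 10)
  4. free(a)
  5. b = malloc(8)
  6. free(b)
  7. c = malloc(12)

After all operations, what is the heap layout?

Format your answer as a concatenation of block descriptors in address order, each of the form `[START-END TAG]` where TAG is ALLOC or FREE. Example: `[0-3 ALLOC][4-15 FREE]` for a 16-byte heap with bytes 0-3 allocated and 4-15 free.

Answer: [0-11 ALLOC][12-53 FREE]

Derivation:
Op 1: a = malloc(1) -> a = 0; heap: [0-0 ALLOC][1-53 FREE]
Op 2: a = realloc(a, 25) -> a = 0; heap: [0-24 ALLOC][25-53 FREE]
Op 3: a = realloc(a, 10) -> a = 0; heap: [0-9 ALLOC][10-53 FREE]
Op 4: free(a) -> (freed a); heap: [0-53 FREE]
Op 5: b = malloc(8) -> b = 0; heap: [0-7 ALLOC][8-53 FREE]
Op 6: free(b) -> (freed b); heap: [0-53 FREE]
Op 7: c = malloc(12) -> c = 0; heap: [0-11 ALLOC][12-53 FREE]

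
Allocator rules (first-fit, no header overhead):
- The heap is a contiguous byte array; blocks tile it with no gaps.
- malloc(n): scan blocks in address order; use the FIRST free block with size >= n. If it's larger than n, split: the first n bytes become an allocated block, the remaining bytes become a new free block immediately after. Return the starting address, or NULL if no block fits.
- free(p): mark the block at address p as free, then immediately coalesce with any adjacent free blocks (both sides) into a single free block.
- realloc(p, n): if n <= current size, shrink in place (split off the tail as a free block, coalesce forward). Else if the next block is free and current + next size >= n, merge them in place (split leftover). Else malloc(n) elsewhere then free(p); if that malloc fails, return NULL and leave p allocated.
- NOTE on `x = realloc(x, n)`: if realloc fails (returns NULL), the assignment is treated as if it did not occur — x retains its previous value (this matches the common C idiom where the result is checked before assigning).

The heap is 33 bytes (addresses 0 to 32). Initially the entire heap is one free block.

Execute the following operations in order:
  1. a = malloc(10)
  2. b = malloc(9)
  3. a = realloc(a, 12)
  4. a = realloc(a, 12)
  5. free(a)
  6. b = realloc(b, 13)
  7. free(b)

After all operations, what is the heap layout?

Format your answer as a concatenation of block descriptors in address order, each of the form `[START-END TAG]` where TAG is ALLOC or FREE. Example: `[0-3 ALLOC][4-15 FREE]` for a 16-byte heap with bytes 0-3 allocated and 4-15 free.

Op 1: a = malloc(10) -> a = 0; heap: [0-9 ALLOC][10-32 FREE]
Op 2: b = malloc(9) -> b = 10; heap: [0-9 ALLOC][10-18 ALLOC][19-32 FREE]
Op 3: a = realloc(a, 12) -> a = 19; heap: [0-9 FREE][10-18 ALLOC][19-30 ALLOC][31-32 FREE]
Op 4: a = realloc(a, 12) -> a = 19; heap: [0-9 FREE][10-18 ALLOC][19-30 ALLOC][31-32 FREE]
Op 5: free(a) -> (freed a); heap: [0-9 FREE][10-18 ALLOC][19-32 FREE]
Op 6: b = realloc(b, 13) -> b = 10; heap: [0-9 FREE][10-22 ALLOC][23-32 FREE]
Op 7: free(b) -> (freed b); heap: [0-32 FREE]

Answer: [0-32 FREE]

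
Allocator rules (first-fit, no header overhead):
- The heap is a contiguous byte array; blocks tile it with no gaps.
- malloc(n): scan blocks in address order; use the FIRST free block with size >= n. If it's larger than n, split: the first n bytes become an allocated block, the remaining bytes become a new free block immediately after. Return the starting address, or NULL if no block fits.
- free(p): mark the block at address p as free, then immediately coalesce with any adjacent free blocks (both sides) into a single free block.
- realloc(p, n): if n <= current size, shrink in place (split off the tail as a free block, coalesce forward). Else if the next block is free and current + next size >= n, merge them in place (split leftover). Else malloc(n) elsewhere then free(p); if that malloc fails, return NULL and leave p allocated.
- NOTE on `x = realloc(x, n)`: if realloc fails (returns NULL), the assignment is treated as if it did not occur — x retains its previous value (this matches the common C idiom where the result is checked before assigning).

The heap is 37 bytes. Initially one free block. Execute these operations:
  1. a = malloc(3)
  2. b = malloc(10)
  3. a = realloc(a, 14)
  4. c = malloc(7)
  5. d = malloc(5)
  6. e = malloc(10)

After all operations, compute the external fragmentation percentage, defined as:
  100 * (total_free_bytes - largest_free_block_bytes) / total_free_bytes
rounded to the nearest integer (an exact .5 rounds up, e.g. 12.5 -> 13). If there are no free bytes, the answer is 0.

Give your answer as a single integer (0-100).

Op 1: a = malloc(3) -> a = 0; heap: [0-2 ALLOC][3-36 FREE]
Op 2: b = malloc(10) -> b = 3; heap: [0-2 ALLOC][3-12 ALLOC][13-36 FREE]
Op 3: a = realloc(a, 14) -> a = 13; heap: [0-2 FREE][3-12 ALLOC][13-26 ALLOC][27-36 FREE]
Op 4: c = malloc(7) -> c = 27; heap: [0-2 FREE][3-12 ALLOC][13-26 ALLOC][27-33 ALLOC][34-36 FREE]
Op 5: d = malloc(5) -> d = NULL; heap: [0-2 FREE][3-12 ALLOC][13-26 ALLOC][27-33 ALLOC][34-36 FREE]
Op 6: e = malloc(10) -> e = NULL; heap: [0-2 FREE][3-12 ALLOC][13-26 ALLOC][27-33 ALLOC][34-36 FREE]
Free blocks: [3 3] total_free=6 largest=3 -> 100*(6-3)/6 = 300/6 = 50

Answer: 50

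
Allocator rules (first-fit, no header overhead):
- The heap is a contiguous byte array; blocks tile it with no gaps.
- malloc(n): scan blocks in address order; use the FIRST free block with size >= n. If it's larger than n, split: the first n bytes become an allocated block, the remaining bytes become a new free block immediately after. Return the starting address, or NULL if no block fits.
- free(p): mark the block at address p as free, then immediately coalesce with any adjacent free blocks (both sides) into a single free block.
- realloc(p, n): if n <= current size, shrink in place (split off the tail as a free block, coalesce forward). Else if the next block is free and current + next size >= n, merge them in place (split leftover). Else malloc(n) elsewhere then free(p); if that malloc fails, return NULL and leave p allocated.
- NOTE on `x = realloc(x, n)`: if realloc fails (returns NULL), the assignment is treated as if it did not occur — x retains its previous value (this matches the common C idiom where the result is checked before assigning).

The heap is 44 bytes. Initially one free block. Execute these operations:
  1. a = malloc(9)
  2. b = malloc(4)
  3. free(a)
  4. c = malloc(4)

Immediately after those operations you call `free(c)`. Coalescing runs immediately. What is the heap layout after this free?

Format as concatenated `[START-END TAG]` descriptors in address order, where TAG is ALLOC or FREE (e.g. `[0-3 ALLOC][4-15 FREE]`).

Answer: [0-8 FREE][9-12 ALLOC][13-43 FREE]

Derivation:
Op 1: a = malloc(9) -> a = 0; heap: [0-8 ALLOC][9-43 FREE]
Op 2: b = malloc(4) -> b = 9; heap: [0-8 ALLOC][9-12 ALLOC][13-43 FREE]
Op 3: free(a) -> (freed a); heap: [0-8 FREE][9-12 ALLOC][13-43 FREE]
Op 4: c = malloc(4) -> c = 0; heap: [0-3 ALLOC][4-8 FREE][9-12 ALLOC][13-43 FREE]
free(c): c = 0 -> block [0-3 ALLOC]; mark free, coalesce with adjacent free neighbors -> [0-8 FREE][9-12 ALLOC][13-43 FREE]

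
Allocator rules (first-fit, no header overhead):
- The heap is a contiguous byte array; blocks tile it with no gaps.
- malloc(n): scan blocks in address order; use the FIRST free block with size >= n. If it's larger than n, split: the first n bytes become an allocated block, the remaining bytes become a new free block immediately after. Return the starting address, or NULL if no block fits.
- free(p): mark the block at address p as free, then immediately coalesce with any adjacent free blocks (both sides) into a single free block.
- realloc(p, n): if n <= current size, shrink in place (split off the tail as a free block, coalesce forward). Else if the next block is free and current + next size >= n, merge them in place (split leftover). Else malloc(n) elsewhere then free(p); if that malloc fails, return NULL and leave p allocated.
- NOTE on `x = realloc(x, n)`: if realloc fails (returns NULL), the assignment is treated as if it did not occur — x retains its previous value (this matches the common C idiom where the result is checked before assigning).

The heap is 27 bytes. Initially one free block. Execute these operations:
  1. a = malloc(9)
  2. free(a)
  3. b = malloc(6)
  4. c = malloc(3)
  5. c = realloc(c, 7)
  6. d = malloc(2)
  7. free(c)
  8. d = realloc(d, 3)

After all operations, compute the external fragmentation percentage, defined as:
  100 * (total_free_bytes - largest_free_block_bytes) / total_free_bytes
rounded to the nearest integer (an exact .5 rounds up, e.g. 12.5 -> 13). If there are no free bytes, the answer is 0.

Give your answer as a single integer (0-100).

Op 1: a = malloc(9) -> a = 0; heap: [0-8 ALLOC][9-26 FREE]
Op 2: free(a) -> (freed a); heap: [0-26 FREE]
Op 3: b = malloc(6) -> b = 0; heap: [0-5 ALLOC][6-26 FREE]
Op 4: c = malloc(3) -> c = 6; heap: [0-5 ALLOC][6-8 ALLOC][9-26 FREE]
Op 5: c = realloc(c, 7) -> c = 6; heap: [0-5 ALLOC][6-12 ALLOC][13-26 FREE]
Op 6: d = malloc(2) -> d = 13; heap: [0-5 ALLOC][6-12 ALLOC][13-14 ALLOC][15-26 FREE]
Op 7: free(c) -> (freed c); heap: [0-5 ALLOC][6-12 FREE][13-14 ALLOC][15-26 FREE]
Op 8: d = realloc(d, 3) -> d = 13; heap: [0-5 ALLOC][6-12 FREE][13-15 ALLOC][16-26 FREE]
Free blocks: [7 11] total_free=18 largest=11 -> 100*(18-11)/18 = 700/18 ≈ 38.889 -> rounds to 39

Answer: 39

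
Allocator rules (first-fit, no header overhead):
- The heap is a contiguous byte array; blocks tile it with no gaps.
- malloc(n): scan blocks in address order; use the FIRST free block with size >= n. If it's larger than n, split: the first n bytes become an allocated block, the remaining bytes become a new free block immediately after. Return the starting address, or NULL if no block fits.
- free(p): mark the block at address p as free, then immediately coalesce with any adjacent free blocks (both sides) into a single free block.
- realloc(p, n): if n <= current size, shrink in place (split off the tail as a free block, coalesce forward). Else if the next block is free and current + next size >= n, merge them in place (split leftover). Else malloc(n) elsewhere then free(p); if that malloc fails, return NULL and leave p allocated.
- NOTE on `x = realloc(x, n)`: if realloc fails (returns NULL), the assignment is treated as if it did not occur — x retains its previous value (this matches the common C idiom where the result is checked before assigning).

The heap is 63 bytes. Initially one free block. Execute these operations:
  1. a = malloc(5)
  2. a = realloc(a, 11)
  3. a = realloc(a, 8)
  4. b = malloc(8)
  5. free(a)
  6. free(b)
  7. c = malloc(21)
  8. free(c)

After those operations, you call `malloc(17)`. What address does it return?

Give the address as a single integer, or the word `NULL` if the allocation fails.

Op 1: a = malloc(5) -> a = 0; heap: [0-4 ALLOC][5-62 FREE]
Op 2: a = realloc(a, 11) -> a = 0; heap: [0-10 ALLOC][11-62 FREE]
Op 3: a = realloc(a, 8) -> a = 0; heap: [0-7 ALLOC][8-62 FREE]
Op 4: b = malloc(8) -> b = 8; heap: [0-7 ALLOC][8-15 ALLOC][16-62 FREE]
Op 5: free(a) -> (freed a); heap: [0-7 FREE][8-15 ALLOC][16-62 FREE]
Op 6: free(b) -> (freed b); heap: [0-62 FREE]
Op 7: c = malloc(21) -> c = 0; heap: [0-20 ALLOC][21-62 FREE]
Op 8: free(c) -> (freed c); heap: [0-62 FREE]
malloc(17): first-fit scan over [0-62 FREE] -> 0

Answer: 0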